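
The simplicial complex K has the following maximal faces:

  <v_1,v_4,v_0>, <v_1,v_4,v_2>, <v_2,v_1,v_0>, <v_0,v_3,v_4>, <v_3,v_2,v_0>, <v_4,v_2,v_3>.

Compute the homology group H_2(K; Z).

K has 5 vertices, 9 edges, 6 triangles.
rank ∂_2 = 5, rank ∂_3 = 0 ⇒ b_2 = 6 − 5 − 0 = 1. So H_2 = Z.

H_2 ≅ Z.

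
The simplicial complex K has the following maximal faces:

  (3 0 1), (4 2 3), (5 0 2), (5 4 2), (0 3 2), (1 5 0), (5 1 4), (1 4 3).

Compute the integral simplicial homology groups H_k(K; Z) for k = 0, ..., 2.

H_0 = Z,  H_1 = 0,  H_2 = Z.

Take the total order 0 < 1 < 2 < 3 < 4 < 5 on the vertex set. Then K (dimension 2) consists of the simplices:

  0-simplices (6): [0], [1], [2], [3], [4], [5]
  1-simplices (12): [0,1], [0,2], [0,3], [0,5], [1,3], [1,4], [1,5], [2,3], [2,4], [2,5], [3,4], [4,5]
  2-simplices (8): [0,1,3], [0,1,5], [0,2,3], [0,2,5], [1,3,4], [1,4,5], [2,3,4], [2,4,5]

Hence C_0 ≅ Z^6, C_1 ≅ Z^12, C_2 ≅ Z^8.

Boundary ∂_1: C_1 → C_0 maps an edge to its endpoints' difference, ∂[p,q] = q − p.
The resulting 6×12 matrix has rank 5, and its Smith normal form has invariant factors (1,1,1,1,1).

Boundary ∂_2: C_2 → C_1 acts by ∂[p,q,r] = [q,r] − [p,r] + [p,q]. For instance
  ∂[0,1,5] = [1,5] − [0,5] + [0,1],
  ∂[1,4,5] = [4,5] − [1,5] + [1,4].
The 12×8 boundary matrix has rank 7 and Smith normal form diag(1,1,1,1,1,1,1).

Now H_k = ker ∂_k / im ∂_{k+1}, so:

  H_0: rank C_0 − rank ∂_1 = 6 − 5 = 1, and the invariant factors of ∂_1 are all 1, so H_0 ≅ Z.
  H_1: rank ker ∂_1 − rank ∂_2 = (12 − 5) − 7 = 0, and the invariant factors of ∂_2 are all 1, so H_1 ≅ 0.
  H_2: rank ker ∂_2 − rank ∂_3 = (8 − 7) − 0 = 1, and there is no ∂_3, so H_2 ≅ Z.

(K is a triangulation of the 2-sphere S^2.)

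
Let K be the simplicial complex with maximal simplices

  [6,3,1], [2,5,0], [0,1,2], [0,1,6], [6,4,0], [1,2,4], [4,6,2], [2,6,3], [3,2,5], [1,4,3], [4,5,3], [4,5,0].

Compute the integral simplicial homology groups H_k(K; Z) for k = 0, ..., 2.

K has 7 vertices, 18 edges, 12 triangles.
rank ∂_0 = 0, rank ∂_1 = 6 ⇒ b_0 = 7 − 0 − 6 = 1; all invariant factors of ∂_1 are 1 so no torsion. So H_0 ≅ Z.
rank ∂_1 = 6, rank ∂_2 = 12 ⇒ b_1 = 18 − 6 − 12 = 0; ∂_2 has invariant factor(s) [2] giving torsion. So H_1 ≅ Z/2Z.
rank ∂_2 = 12, rank ∂_3 = 0 ⇒ b_2 = 12 − 12 − 0 = 0. So H_2 ≅ 0.

H_0 ≅ Z,  H_1 ≅ Z/2Z,  H_2 = 0.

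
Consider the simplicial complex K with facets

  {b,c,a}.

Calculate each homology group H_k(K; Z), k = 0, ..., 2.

Take the total order a < b < c on the vertex set. Then K (dimension 2) consists of the simplices:

  0-simplices (3): a, b, c
  1-simplices (3): ab, ac, bc
  2-simplices (1): abc

Hence C_0 ≅ Z^3, C_1 ≅ Z^3, C_2 ≅ Z^1.

Boundary ∂_1: C_1 → C_0 is given by ∂[p,q] = [q] − [p].
The resulting 3×3 matrix has rank 2, and its Smith normal form has invariant factors (1,1).

∂_2: C_2 → C_1 acts by ∂[p,q,r] = [q,r] − [p,r] + [p,q]. For instance
  ∂abc = bc − ac + ab.
As a 3×1 matrix over Z this has rank 1, with invariant factors (1).

Computing H_k = (kernel of ∂_k) / (image of ∂_{k+1}):

  H_0: rank C_0 − rank ∂_1 = 3 − 2 = 1, and the invariant factors of ∂_1 are all 1, so H_0 = Z.
  H_1: rank ker ∂_1 − rank ∂_2 = (3 − 2) − 1 = 0, and the invariant factors of ∂_2 are all 1, so H_1 = 0.
  H_2: rank ker ∂_2 − rank ∂_3 = (1 − 1) − 0 = 0, and there is no ∂_3, so H_2 = 0.

H_0 = Z,  H_1 = 0,  H_2 = 0.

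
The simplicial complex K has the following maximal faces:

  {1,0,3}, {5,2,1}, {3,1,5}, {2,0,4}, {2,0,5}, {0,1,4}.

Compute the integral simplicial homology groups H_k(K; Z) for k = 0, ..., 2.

We work with the vertex ordering 0 < 1 < 2 < 3 < 4 < 5. The simplices of K, each written with vertices in increasing order, are:

  0-simplices (6): [0], [1], [2], [3], [4], [5]
  1-simplices (12): [0,1], [0,2], [0,3], [0,4], [0,5], [1,2], [1,3], [1,4], [1,5], [2,4], [2,5], [3,5]
  2-simplices (6): [0,1,3], [0,1,4], [0,2,4], [0,2,5], [1,2,5], [1,3,5]

Hence C_0 ≅ Z^6, C_1 ≅ Z^12, C_2 ≅ Z^6.

The boundary map ∂_1: C_1 → C_0 sends each edge [p,q] (with p < q) to q − p. For instance
  ∂[1,3] = [3] − [1].
As a 6×12 matrix over Z this has rank 5, with invariant factors (1,1,1,1,1).

∂_2: C_2 → C_1 acts by ∂[p,q,r] = [q,r] − [p,r] + [p,q]. For instance
  ∂[1,2,5] = [2,5] − [1,5] + [1,2],
  ∂[0,1,4] = [1,4] − [0,4] + [0,1].
This gives a 12×6 integer matrix of rank 6; reducing to Smith normal form yields diagonal entries (1,1,1,1,1,1).

From H_k ≅ ker(∂_k) / im(∂_{k+1}) we obtain:

  H_0: rank C_0 − rank ∂_1 = 6 − 5 = 1, and the invariant factors of ∂_1 are all 1, so H_0 = Z.
  H_1: rank ker ∂_1 − rank ∂_2 = (12 − 5) − 6 = 1, and the invariant factors of ∂_2 are all 1, so H_1 = Z.
  H_2: rank ker ∂_2 − rank ∂_3 = (6 − 6) − 0 = 0, and there is no ∂_3, so H_2 = 0.

H_0 = Z,  H_1 = Z,  H_2 = 0.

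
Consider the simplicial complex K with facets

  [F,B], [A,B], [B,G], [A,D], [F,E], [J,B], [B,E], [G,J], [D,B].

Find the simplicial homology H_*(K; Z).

Take the total order A < B < D < E < F < G < J on the vertex set. Then K (dimension 1) consists of the simplices:

  0-simplices (7): A, B, D, E, F, G, J
  1-simplices (9): AB, AD, BD, BE, BF, BG, BJ, EF, GJ

so the chain groups are C_0 ≅ Z^7, C_1 ≅ Z^9.

Boundary ∂_1: C_1 → C_0 sends each edge [p,q] (with p < q) to q − p. For instance
  ∂BJ = J − B.
As a 7×9 matrix over Z this has rank 6, with invariant factors (1,1,1,1,1,1).

Computing H_k = (kernel of ∂_k) / (image of ∂_{k+1}):

  H_0: rank C_0 − rank ∂_1 = 7 − 6 = 1, and the invariant factors of ∂_1 are all 1, so H_0 = Z.
  H_1: rank ker ∂_1 − rank ∂_2 = (9 − 6) − 0 = 3, and there is no ∂_2, so H_1 = Z^3.

H_0 = Z,  H_1 = Z^3.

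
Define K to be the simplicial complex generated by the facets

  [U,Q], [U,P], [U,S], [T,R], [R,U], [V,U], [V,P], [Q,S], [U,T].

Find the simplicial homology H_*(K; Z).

Fix the vertex order P < Q < R < S < T < U < V and write every simplex with vertices in increasing order. Then dim K = 1 and the simplices of K are:

  0-simplices (7): P, Q, R, S, T, U, V
  1-simplices (9): PU, PV, QS, QU, RT, RU, SU, TU, UV

so the chain groups are C_0 ≅ Z^7, C_1 ≅ Z^9.

Boundary ∂_1: C_1 → C_0 sends each edge [p,q] (with p < q) to q − p.
The resulting 7×9 matrix has rank 6, and its Smith normal form has invariant factors (1,1,1,1,1,1).

Computing H_k = (kernel of ∂_k) / (image of ∂_{k+1}):

  H_0: rank C_0 − rank ∂_1 = 7 − 6 = 1, and the invariant factors of ∂_1 are all 1, so H_0 ≅ Z.
  H_1: rank ker ∂_1 − rank ∂_2 = (9 − 6) − 0 = 3, and there is no ∂_2, so H_1 ≅ Z^3.

As a check, the Euler characteristic is 7 − 9 = -2, which agrees with 1 − 3 = -2.

H_0 = Z,  H_1 = Z^3.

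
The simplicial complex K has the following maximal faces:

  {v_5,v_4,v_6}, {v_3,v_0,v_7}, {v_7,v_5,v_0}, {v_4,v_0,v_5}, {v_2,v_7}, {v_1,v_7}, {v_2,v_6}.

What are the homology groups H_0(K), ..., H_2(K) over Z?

H_0 ≅ Z,  H_1 ≅ Z,  H_2 = 0.

Order the vertices as v_0 < v_1 < v_2 < v_3 < v_4 < v_5 < v_6 < v_7. Listing each simplex with vertices in this order, K has dimension 2 with simplices:

  0-simplices (8): [v_0], [v_1], [v_2], [v_3], [v_4], [v_5], [v_6], [v_7]
  1-simplices (12): [v_0,v_3], [v_0,v_4], [v_0,v_5], [v_0,v_7], [v_1,v_7], [v_2,v_6], [v_2,v_7], [v_3,v_7], [v_4,v_5], [v_4,v_6], [v_5,v_6], [v_5,v_7]
  2-simplices (4): [v_0,v_3,v_7], [v_0,v_4,v_5], [v_0,v_5,v_7], [v_4,v_5,v_6]

so the chain groups are C_0 ≅ Z^8, C_1 ≅ Z^12, C_2 ≅ Z^4.

Boundary ∂_1: C_1 → C_0 maps an edge to its endpoints' difference, ∂[p,q] = q − p. For instance
  ∂[v_2,v_6] = [v_6] − [v_2].
This gives a 8×12 integer matrix of rank 7; reducing to Smith normal form yields diagonal entries (1,1,1,1,1,1,1).

The boundary map ∂_2: C_2 → C_1 sends each 2-simplex [p,q,r] to [q,r] − [p,r] + [p,q]. For instance
  ∂[v_4,v_5,v_6] = [v_5,v_6] − [v_4,v_6] + [v_4,v_5],
  ∂[v_0,v_4,v_5] = [v_4,v_5] − [v_0,v_5] + [v_0,v_4].
The 12×4 boundary matrix has rank 4 and Smith normal form diag(1,1,1,1).

Now H_k = ker ∂_k / im ∂_{k+1}, so:

  H_0: rank C_0 − rank ∂_1 = 8 − 7 = 1, and the invariant factors of ∂_1 are all 1, so H_0 ≅ Z.
  H_1: rank ker ∂_1 − rank ∂_2 = (12 − 7) − 4 = 1, and the invariant factors of ∂_2 are all 1, so H_1 ≅ Z.
  H_2: rank ker ∂_2 − rank ∂_3 = (4 − 4) − 0 = 0, and there is no ∂_3, so H_2 ≅ 0.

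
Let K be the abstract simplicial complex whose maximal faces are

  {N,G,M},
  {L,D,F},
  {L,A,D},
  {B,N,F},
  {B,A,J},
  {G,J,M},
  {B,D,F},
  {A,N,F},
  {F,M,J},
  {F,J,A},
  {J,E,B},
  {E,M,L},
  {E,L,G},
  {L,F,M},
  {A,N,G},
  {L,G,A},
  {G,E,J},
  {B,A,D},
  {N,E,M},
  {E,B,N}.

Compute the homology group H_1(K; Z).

H_1 ≅ Z × Z/2.

Fix the vertex order A < B < D < E < F < G < J < L < M < N and write every simplex with vertices in increasing order. Then dim K = 2 and the simplices of K are:

  0-simplices (10): A, B, D, E, F, G, J, L, M, N
  1-simplices (30): AB, AD, AF, AG, AJ, AL, AN, BD, BE, BF, BJ, BN, DF, DL, EG, EJ, EL, EM, EN, FJ, FL, FM, FN, GJ, GL, GM, GN, JM, LM, MN
  2-simplices (20): ABD, ABJ, ADL, AFJ, AFN, AGL, AGN, BDF, BEJ, BEN, BFN, DFL, EGJ, EGL, ELM, EMN, FJM, FLM, GJM, GMN

so the chain groups are C_0 ≅ Z^10, C_1 ≅ Z^30, C_2 ≅ Z^20.

Boundary ∂_1: C_1 → C_0 sends each edge [p,q] (with p < q) to q − p. For instance
  ∂FN = N − F.
The 10×30 boundary matrix has rank 9 and Smith normal form diag(1,1,1,1,1,1,1,1,1).

The boundary map ∂_2: C_2 → C_1 maps a triangle to the signed sum of its edges. For instance
  ∂GMN = MN − GN + GM,
  ∂ABD = BD − AD + AB.
As a 30×20 matrix over Z this has rank 20, with invariant factors (1,1,1,1,1,1,1,1,1,1,1,1,1,1,1,1,1,1,1,2).

Computing H_k = (kernel of ∂_k) / (image of ∂_{k+1}):

  H_1: rank ker ∂_1 − rank ∂_2 = (30 − 9) − 20 = 1, and ∂_2 has invariant factor 2 > 1, so H_1 ≅ Z × Z/2.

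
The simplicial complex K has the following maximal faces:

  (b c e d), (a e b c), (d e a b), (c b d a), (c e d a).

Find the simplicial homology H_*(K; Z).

Order the vertices as a < b < c < d < e. Listing each simplex with vertices in this order, K has dimension 3 with simplices:

  0-simplices (5): a, b, c, d, e
  1-simplices (10): ab, ac, ad, ae, bc, bd, be, cd, ce, de
  2-simplices (10): abc, abd, abe, acd, ace, ade, bcd, bce, bde, cde
  3-simplices (5): abcd, abce, abde, acde, bcde

Hence C_0 ≅ Z^5, C_1 ≅ Z^10, C_2 ≅ Z^10, C_3 ≅ Z^5.

Boundary ∂_1: C_1 → C_0 is given by ∂[p,q] = [q] − [p]. For instance
  ∂ce = e − c.
This gives a 5×10 integer matrix of rank 4; reducing to Smith normal form yields diagonal entries (1,1,1,1).

∂_2: C_2 → C_1 acts by ∂[p,q,r] = [q,r] − [p,r] + [p,q]. For instance
  ∂acd = cd − ad + ac,
  ∂bcd = cd − bd + bc.
This gives a 10×10 integer matrix of rank 6; reducing to Smith normal form yields diagonal entries (1,1,1,1,1,1).

∂_3: C_3 → C_2 sends each 3-simplex σ to the alternating sum Σ_i (−1)^i (σ with its i-th vertex removed). For instance
  ∂abce = bce − ace + abe − abc,
  ∂abcd = bcd − acd + abd − abc.
The resulting 10×5 matrix has rank 4, and its Smith normal form has invariant factors (1,1,1,1).

Now H_k = ker ∂_k / im ∂_{k+1}, so:

  H_0: rank C_0 − rank ∂_1 = 5 − 4 = 1, and the invariant factors of ∂_1 are all 1, so H_0 ≅ Z.
  H_1: rank ker ∂_1 − rank ∂_2 = (10 − 4) − 6 = 0, and the invariant factors of ∂_2 are all 1, so H_1 ≅ 0.
  H_2: rank ker ∂_2 − rank ∂_3 = (10 − 6) − 4 = 0, and the invariant factors of ∂_3 are all 1, so H_2 ≅ 0.
  H_3: rank ker ∂_3 − rank ∂_4 = (5 − 4) − 0 = 1, and there is no ∂_4, so H_3 ≅ Z.

(K is a triangulation of the 3-sphere S^3.)

H_0 ≅ Z,  H_1 = 0,  H_2 = 0,  H_3 ≅ Z.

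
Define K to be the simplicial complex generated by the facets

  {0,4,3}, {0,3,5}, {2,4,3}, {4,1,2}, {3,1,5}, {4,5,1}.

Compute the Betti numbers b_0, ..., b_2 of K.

Order the vertices as 0 < 1 < 2 < 3 < 4 < 5. Listing each simplex with vertices in this order, K has dimension 2 with simplices:

  0-simplices (6): [0], [1], [2], [3], [4], [5]
  1-simplices (12): [0,3], [0,4], [0,5], [1,2], [1,3], [1,4], [1,5], [2,3], [2,4], [3,4], [3,5], [4,5]
  2-simplices (6): [0,3,4], [0,3,5], [1,2,4], [1,3,5], [1,4,5], [2,3,4]

Hence C_0 ≅ Z^6, C_1 ≅ Z^12, C_2 ≅ Z^6.

The boundary map ∂_1: C_1 → C_0 sends each edge [p,q] (with p < q) to q − p.
The resulting 6×12 matrix has rank 5, and its Smith normal form has invariant factors (1,1,1,1,1).

∂_2: C_2 → C_1 acts by ∂[p,q,r] = [q,r] − [p,r] + [p,q]. For instance
  ∂[2,3,4] = [3,4] − [2,4] + [2,3],
  ∂[0,3,4] = [3,4] − [0,4] + [0,3].
As a 12×6 matrix over Z this has rank 6, with invariant factors (1,1,1,1,1,1).

Now H_k = ker ∂_k / im ∂_{k+1}, so:

  H_0: rank C_0 − rank ∂_1 = 6 − 5 = 1, and the invariant factors of ∂_1 are all 1, so H_0 ≅ Z.
  H_1: rank ker ∂_1 − rank ∂_2 = (12 − 5) − 6 = 1, and the invariant factors of ∂_2 are all 1, so H_1 ≅ Z.
  H_2: rank ker ∂_2 − rank ∂_3 = (6 − 6) − 0 = 0, and there is no ∂_3, so H_2 ≅ 0.

Hence the Betti numbers are b_0 = 1, b_1 = 1, b_2 = 0.

b_0 = 1, b_1 = 1, b_2 = 0.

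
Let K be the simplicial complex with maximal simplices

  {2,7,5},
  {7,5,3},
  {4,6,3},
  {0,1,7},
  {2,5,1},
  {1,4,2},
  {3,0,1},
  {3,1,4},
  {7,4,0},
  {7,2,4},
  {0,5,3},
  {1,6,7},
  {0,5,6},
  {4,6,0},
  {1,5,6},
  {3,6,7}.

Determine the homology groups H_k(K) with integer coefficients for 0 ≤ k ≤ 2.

H_0 = Z,  H_1 = Z^2,  H_2 = Z.

Take the total order 0 < 1 < 2 < 3 < 4 < 5 < 6 < 7 on the vertex set. Then K (dimension 2) consists of the simplices:

  0-simplices (8): [0], [1], [2], [3], [4], [5], [6], [7]
  1-simplices (24): (24 of them)
  2-simplices (16): [0,1,3], [0,1,7], [0,3,5], [0,4,6], [0,4,7], [0,5,6], [1,2,4], [1,2,5], [1,3,4], [1,5,6], [1,6,7], [2,4,7], [2,5,7], [3,4,6], [3,5,7], [3,6,7]

giving chain groups C_0 ≅ Z^8, C_1 ≅ Z^24, C_2 ≅ Z^16.

∂_1: C_1 → C_0 is given by ∂[p,q] = [q] − [p].
This gives a 8×24 integer matrix of rank 7; reducing to Smith normal form yields diagonal entries (1,1,1,1,1,1,1).

Boundary ∂_2: C_2 → C_1 sends each 2-simplex [p,q,r] to [q,r] − [p,r] + [p,q]. For instance
  ∂[0,3,5] = [3,5] − [0,5] + [0,3],
  ∂[3,5,7] = [5,7] − [3,7] + [3,5].
The resulting 24×16 matrix has rank 15, and its Smith normal form has invariant factors (1,1,1,1,1,1,1,1,1,1,1,1,1,1,1).

Reading off H_k = ker ∂_k / im ∂_{k+1}:

  H_0: rank C_0 − rank ∂_1 = 8 − 7 = 1, and the invariant factors of ∂_1 are all 1, so H_0 ≅ Z.
  H_1: rank ker ∂_1 − rank ∂_2 = (24 − 7) − 15 = 2, and the invariant factors of ∂_2 are all 1, so H_1 ≅ Z^2.
  H_2: rank ker ∂_2 − rank ∂_3 = (16 − 15) − 0 = 1, and there is no ∂_3, so H_2 ≅ Z.

(K is a triangulation of the torus T^2.)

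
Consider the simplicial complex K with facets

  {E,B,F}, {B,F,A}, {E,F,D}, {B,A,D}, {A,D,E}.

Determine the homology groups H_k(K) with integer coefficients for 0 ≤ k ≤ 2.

We work with the vertex ordering A < B < D < E < F. The simplices of K, each written with vertices in increasing order, are:

  0-simplices (5): A, B, D, E, F
  1-simplices (10): AB, AD, AE, AF, BD, BE, BF, DE, DF, EF
  2-simplices (5): ABD, ABF, ADE, BEF, DEF

so the chain groups are C_0 ≅ Z^5, C_1 ≅ Z^10, C_2 ≅ Z^5.

The boundary map ∂_1: C_1 → C_0 sends each edge [p,q] (with p < q) to q − p. For instance
  ∂AE = E − A.
As a 5×10 matrix over Z this has rank 4, with invariant factors (1,1,1,1).

The boundary map ∂_2: C_2 → C_1 acts by ∂[p,q,r] = [q,r] − [p,r] + [p,q]. For instance
  ∂BEF = EF − BF + BE,
  ∂ADE = DE − AE + AD.
As a 10×5 matrix over Z this has rank 5, with invariant factors (1,1,1,1,1).

From H_k ≅ ker(∂_k) / im(∂_{k+1}) we obtain:

  H_0: rank C_0 − rank ∂_1 = 5 − 4 = 1, and the invariant factors of ∂_1 are all 1, so H_0 = Z.
  H_1: rank ker ∂_1 − rank ∂_2 = (10 − 4) − 5 = 1, and the invariant factors of ∂_2 are all 1, so H_1 = Z.
  H_2: rank ker ∂_2 − rank ∂_3 = (5 − 5) − 0 = 0, and there is no ∂_3, so H_2 = 0.

(K is a triangulation of the Möbius band.)

H_0 ≅ Z,  H_1 ≅ Z,  H_2 = 0.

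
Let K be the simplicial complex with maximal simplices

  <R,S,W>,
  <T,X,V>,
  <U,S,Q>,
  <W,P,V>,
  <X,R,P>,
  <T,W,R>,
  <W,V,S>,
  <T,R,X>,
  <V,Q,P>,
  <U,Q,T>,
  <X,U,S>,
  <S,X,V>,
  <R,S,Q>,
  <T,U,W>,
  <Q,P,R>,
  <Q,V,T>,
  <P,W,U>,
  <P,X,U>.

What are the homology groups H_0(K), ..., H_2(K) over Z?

H_0 = Z,  H_1 = Z^2,  H_2 = Z.

We work with the vertex ordering P < Q < R < S < T < U < V < W < X. The simplices of K, each written with vertices in increasing order, are:

  0-simplices (9): P, Q, R, S, T, U, V, W, X
  1-simplices (27): PQ, PR, PU, PV, PW, PX, QR, QS, QT, QU, QV, RS, RT, RW, RX, SU, SV, SW, SX, TU, TV, TW, TX, UW, UX, VW, VX
  2-simplices (18): PQR, PQV, PRX, PUW, PUX, PVW, QRS, QSU, QTU, QTV, RSW, RTW, RTX, SUX, SVW, SVX, TUW, TVX

giving chain groups C_0 ≅ Z^9, C_1 ≅ Z^27, C_2 ≅ Z^18.

Boundary ∂_1: C_1 → C_0 maps an edge to its endpoints' difference, ∂[p,q] = q − p.
The resulting 9×27 matrix has rank 8, and its Smith normal form has invariant factors (1,1,1,1,1,1,1,1).

∂_2: C_2 → C_1 acts by ∂[p,q,r] = [q,r] − [p,r] + [p,q]. For instance
  ∂RTX = TX − RX + RT,
  ∂QSU = SU − QU + QS.
The 27×18 boundary matrix has rank 17 and Smith normal form diag(1,1,1,1,1,1,1,1,1,1,1,1,1,1,1,1,1).

Reading off H_k = ker ∂_k / im ∂_{k+1}:

  H_0: rank C_0 − rank ∂_1 = 9 − 8 = 1, and the invariant factors of ∂_1 are all 1, so H_0 = Z.
  H_1: rank ker ∂_1 − rank ∂_2 = (27 − 8) − 17 = 2, and the invariant factors of ∂_2 are all 1, so H_1 = Z^2.
  H_2: rank ker ∂_2 − rank ∂_3 = (18 − 17) − 0 = 1, and there is no ∂_3, so H_2 = Z.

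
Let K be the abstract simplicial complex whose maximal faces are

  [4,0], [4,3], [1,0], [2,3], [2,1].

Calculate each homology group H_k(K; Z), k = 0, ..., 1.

H_0 = Z,  H_1 = Z.

K has 5 vertices, 5 edges.
rank ∂_0 = 0, rank ∂_1 = 4 ⇒ b_0 = 5 − 0 − 4 = 1; all invariant factors of ∂_1 are 1 so no torsion. So H_0 ≅ Z.
rank ∂_1 = 4, rank ∂_2 = 0 ⇒ b_1 = 5 − 4 − 0 = 1. So H_1 ≅ Z.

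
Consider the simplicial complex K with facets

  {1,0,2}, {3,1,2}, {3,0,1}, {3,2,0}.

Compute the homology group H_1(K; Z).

H_1 = 0.

Order the vertices as 0 < 1 < 2 < 3. Listing each simplex with vertices in this order, K has dimension 2 with simplices:

  0-simplices (4): [0], [1], [2], [3]
  1-simplices (6): [0,1], [0,2], [0,3], [1,2], [1,3], [2,3]
  2-simplices (4): [0,1,2], [0,1,3], [0,2,3], [1,2,3]

Hence C_0 ≅ Z^4, C_1 ≅ Z^6, C_2 ≅ Z^4.

∂_1: C_1 → C_0 sends each edge [p,q] (with p < q) to q − p.
The 4×6 boundary matrix has rank 3 and Smith normal form diag(1,1,1).

Boundary ∂_2: C_2 → C_1 maps a triangle to the signed sum of its edges. For instance
  ∂[0,2,3] = [2,3] − [0,3] + [0,2],
  ∂[0,1,2] = [1,2] − [0,2] + [0,1].
The 6×4 boundary matrix has rank 3 and Smith normal form diag(1,1,1).

From H_k ≅ ker(∂_k) / im(∂_{k+1}) we obtain:

  H_1: rank ker ∂_1 − rank ∂_2 = (6 − 3) − 3 = 0, and the invariant factors of ∂_2 are all 1, so H_1 = 0.

(K is a triangulation of the 2-sphere S^2.)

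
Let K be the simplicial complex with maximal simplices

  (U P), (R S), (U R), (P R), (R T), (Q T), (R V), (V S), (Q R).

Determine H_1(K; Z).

H_1 = Z^3.

We work with the vertex ordering P < Q < R < S < T < U < V. The simplices of K, each written with vertices in increasing order, are:

  0-simplices (7): P, Q, R, S, T, U, V
  1-simplices (9): PR, PU, QR, QT, RS, RT, RU, RV, SV

so the chain groups are C_0 ≅ Z^7, C_1 ≅ Z^9.

Boundary ∂_1: C_1 → C_0 sends each edge [p,q] (with p < q) to q − p.
The resulting 7×9 matrix has rank 6, and its Smith normal form has invariant factors (1,1,1,1,1,1).

Reading off H_k = ker ∂_k / im ∂_{k+1}:

  H_1: rank ker ∂_1 − rank ∂_2 = (9 − 6) − 0 = 3, and there is no ∂_2, so H_1 = Z^3.

(K is a triangulation of a wedge of 3 circles.)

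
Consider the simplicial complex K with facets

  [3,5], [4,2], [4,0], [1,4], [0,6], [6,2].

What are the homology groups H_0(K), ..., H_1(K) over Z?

H_0 = Z^2,  H_1 = Z.

K has 7 vertices, 6 edges.
rank ∂_0 = 0, rank ∂_1 = 5 ⇒ b_0 = 7 − 0 − 5 = 2; all invariant factors of ∂_1 are 1 so no torsion. So H_0 = Z^2.
rank ∂_1 = 5, rank ∂_2 = 0 ⇒ b_1 = 6 − 5 − 0 = 1. So H_1 = Z.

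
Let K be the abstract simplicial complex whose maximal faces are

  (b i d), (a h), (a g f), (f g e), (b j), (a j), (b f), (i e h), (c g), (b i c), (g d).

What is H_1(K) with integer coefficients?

Take the total order a < b < c < d < e < f < g < h < i < j on the vertex set. Then K (dimension 2) consists of the simplices:

  0-simplices (10): a, b, c, d, e, f, g, h, i, j
  1-simplices (19): af, ag, ah, aj, bc, bd, bf, bi, bj, cg, ci, dg, di, ef, eg, eh, ei, fg, hi
  2-simplices (5): afg, bci, bdi, efg, ehi

so the chain groups are C_0 ≅ Z^10, C_1 ≅ Z^19, C_2 ≅ Z^5.

The boundary map ∂_1: C_1 → C_0 is given by ∂[p,q] = [q] − [p]. For instance
  ∂bd = d − b.
As a 10×19 matrix over Z this has rank 9, with invariant factors (1,1,1,1,1,1,1,1,1).

∂_2: C_2 → C_1 acts by ∂[p,q,r] = [q,r] − [p,r] + [p,q]. For instance
  ∂bdi = di − bi + bd,
  ∂efg = fg − eg + ef.
The resulting 19×5 matrix has rank 5, and its Smith normal form has invariant factors (1,1,1,1,1).

Now H_k = ker ∂_k / im ∂_{k+1}, so:

  H_1: rank ker ∂_1 − rank ∂_2 = (19 − 9) − 5 = 5, and the invariant factors of ∂_2 are all 1, so H_1 ≅ Z^5.

H_1 ≅ Z^5.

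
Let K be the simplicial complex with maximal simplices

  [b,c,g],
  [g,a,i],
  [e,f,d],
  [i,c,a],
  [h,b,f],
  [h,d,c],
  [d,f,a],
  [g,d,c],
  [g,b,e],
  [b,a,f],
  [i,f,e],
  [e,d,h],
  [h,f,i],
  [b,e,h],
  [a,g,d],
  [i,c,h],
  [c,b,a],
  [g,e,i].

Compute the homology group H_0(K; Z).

H_0 ≅ Z.

We work with the vertex ordering a < b < c < d < e < f < g < h < i. The simplices of K, each written with vertices in increasing order, are:

  0-simplices (9): a, b, c, d, e, f, g, h, i
  1-simplices (27): ab, ac, ad, af, ag, ai, bc, be, bf, bg, bh, cd, cg, ch, ci, de, df, dg, dh, ef, eg, eh, ei, fh, fi, gi, hi
  2-simplices (18): abc, abf, aci, adf, adg, agi, bcg, beg, beh, bfh, cdg, cdh, chi, def, deh, efi, egi, fhi

Hence C_0 ≅ Z^9, C_1 ≅ Z^27, C_2 ≅ Z^18.

The boundary map ∂_1: C_1 → C_0 is given by ∂[p,q] = [q] − [p]. For instance
  ∂fi = i − f.
As a 9×27 matrix over Z this has rank 8, with invariant factors (1,1,1,1,1,1,1,1).

Boundary ∂_2: C_2 → C_1 sends each 2-simplex [p,q,r] to [q,r] − [p,r] + [p,q]. For instance
  ∂egi = gi − ei + eg,
  ∂efi = fi − ei + ef.
The resulting 27×18 matrix has rank 18, and its Smith normal form has invariant factors (1,1,1,1,1,1,1,1,1,1,1,1,1,1,1,1,1,2).

Computing H_k = (kernel of ∂_k) / (image of ∂_{k+1}):

  H_0: rank C_0 − rank ∂_1 = 9 − 8 = 1, and the invariant factors of ∂_1 are all 1, so H_0 ≅ Z.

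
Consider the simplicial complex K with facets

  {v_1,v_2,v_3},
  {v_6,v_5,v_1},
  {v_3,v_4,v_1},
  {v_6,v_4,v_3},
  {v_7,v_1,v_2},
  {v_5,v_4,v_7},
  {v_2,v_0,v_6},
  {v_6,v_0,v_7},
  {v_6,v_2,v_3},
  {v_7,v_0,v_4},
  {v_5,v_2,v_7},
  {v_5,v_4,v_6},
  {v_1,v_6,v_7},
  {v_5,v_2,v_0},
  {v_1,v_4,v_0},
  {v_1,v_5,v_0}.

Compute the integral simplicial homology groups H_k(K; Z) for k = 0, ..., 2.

Order the vertices as v_0 < v_1 < v_2 < v_3 < v_4 < v_5 < v_6 < v_7. Listing each simplex with vertices in this order, K has dimension 2 with simplices:

  0-simplices (8): [v_0], [v_1], [v_2], [v_3], [v_4], [v_5], [v_6], [v_7]
  1-simplices (24): (24 of them)
  2-simplices (16): (16 of them)

so the chain groups are C_0 ≅ Z^8, C_1 ≅ Z^24, C_2 ≅ Z^16.

Boundary ∂_1: C_1 → C_0 is given by ∂[p,q] = [q] − [p]. For instance
  ∂[v_2,v_6] = [v_6] − [v_2].
The 8×24 boundary matrix has rank 7 and Smith normal form diag(1,1,1,1,1,1,1).

Boundary ∂_2: C_2 → C_1 sends each 2-simplex [p,q,r] to [q,r] − [p,r] + [p,q]. For instance
  ∂[v_2,v_5,v_7] = [v_5,v_7] − [v_2,v_7] + [v_2,v_5],
  ∂[v_0,v_4,v_7] = [v_4,v_7] − [v_0,v_7] + [v_0,v_4].
The resulting 24×16 matrix has rank 15, and its Smith normal form has invariant factors (1,1,1,1,1,1,1,1,1,1,1,1,1,1,1).

Reading off H_k = ker ∂_k / im ∂_{k+1}:

  H_0: rank C_0 − rank ∂_1 = 8 − 7 = 1, and the invariant factors of ∂_1 are all 1, so H_0 = Z.
  H_1: rank ker ∂_1 − rank ∂_2 = (24 − 7) − 15 = 2, and the invariant factors of ∂_2 are all 1, so H_1 = Z^2.
  H_2: rank ker ∂_2 − rank ∂_3 = (16 − 15) − 0 = 1, and there is no ∂_3, so H_2 = Z.

As a check, the Euler characteristic is 8 − 24 + 16 = 0, which agrees with 1 − 2 + 1 = 0.

H_0 ≅ Z,  H_1 ≅ Z^2,  H_2 ≅ Z.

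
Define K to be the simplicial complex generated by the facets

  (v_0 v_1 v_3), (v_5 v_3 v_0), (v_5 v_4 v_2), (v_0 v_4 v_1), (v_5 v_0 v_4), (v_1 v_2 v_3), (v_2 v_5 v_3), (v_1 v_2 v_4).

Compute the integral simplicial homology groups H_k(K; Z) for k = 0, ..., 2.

Fix the vertex order v_0 < v_1 < v_2 < v_3 < v_4 < v_5 and write every simplex with vertices in increasing order. Then dim K = 2 and the simplices of K are:

  0-simplices (6): [v_0], [v_1], [v_2], [v_3], [v_4], [v_5]
  1-simplices (12): [v_0,v_1], [v_0,v_3], [v_0,v_4], [v_0,v_5], [v_1,v_2], [v_1,v_3], [v_1,v_4], [v_2,v_3], [v_2,v_4], [v_2,v_5], [v_3,v_5], [v_4,v_5]
  2-simplices (8): [v_0,v_1,v_3], [v_0,v_1,v_4], [v_0,v_3,v_5], [v_0,v_4,v_5], [v_1,v_2,v_3], [v_1,v_2,v_4], [v_2,v_3,v_5], [v_2,v_4,v_5]

so the chain groups are C_0 ≅ Z^6, C_1 ≅ Z^12, C_2 ≅ Z^8.

∂_1: C_1 → C_0 is given by ∂[p,q] = [q] − [p]. For instance
  ∂[v_0,v_5] = [v_5] − [v_0].
As a 6×12 matrix over Z this has rank 5, with invariant factors (1,1,1,1,1).

The boundary map ∂_2: C_2 → C_1 maps a triangle to the signed sum of its edges. For instance
  ∂[v_1,v_2,v_4] = [v_2,v_4] − [v_1,v_4] + [v_1,v_2],
  ∂[v_0,v_1,v_3] = [v_1,v_3] − [v_0,v_3] + [v_0,v_1].
This gives a 12×8 integer matrix of rank 7; reducing to Smith normal form yields diagonal entries (1,1,1,1,1,1,1).

Now H_k = ker ∂_k / im ∂_{k+1}, so:

  H_0: rank C_0 − rank ∂_1 = 6 − 5 = 1, and the invariant factors of ∂_1 are all 1, so H_0 = Z.
  H_1: rank ker ∂_1 − rank ∂_2 = (12 − 5) − 7 = 0, and the invariant factors of ∂_2 are all 1, so H_1 = 0.
  H_2: rank ker ∂_2 − rank ∂_3 = (8 − 7) − 0 = 1, and there is no ∂_3, so H_2 = Z.

H_0 = Z,  H_1 = 0,  H_2 = Z.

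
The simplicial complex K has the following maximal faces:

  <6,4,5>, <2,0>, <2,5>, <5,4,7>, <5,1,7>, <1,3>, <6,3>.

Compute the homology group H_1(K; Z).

H_1 ≅ Z.

Order the vertices as 0 < 1 < 2 < 3 < 4 < 5 < 6 < 7. Listing each simplex with vertices in this order, K has dimension 2 with simplices:

  0-simplices (8): [0], [1], [2], [3], [4], [5], [6], [7]
  1-simplices (11): [0,2], [1,3], [1,5], [1,7], [2,5], [3,6], [4,5], [4,6], [4,7], [5,6], [5,7]
  2-simplices (3): [1,5,7], [4,5,6], [4,5,7]

Hence C_0 ≅ Z^8, C_1 ≅ Z^11, C_2 ≅ Z^3.

Boundary ∂_1: C_1 → C_0 sends each edge [p,q] (with p < q) to q − p. For instance
  ∂[1,7] = [7] − [1].
The 8×11 boundary matrix has rank 7 and Smith normal form diag(1,1,1,1,1,1,1).

Boundary ∂_2: C_2 → C_1 acts by ∂[p,q,r] = [q,r] − [p,r] + [p,q]. For instance
  ∂[4,5,6] = [5,6] − [4,6] + [4,5],
  ∂[1,5,7] = [5,7] − [1,7] + [1,5].
As a 11×3 matrix over Z this has rank 3, with invariant factors (1,1,1).

Computing H_k = (kernel of ∂_k) / (image of ∂_{k+1}):

  H_1: rank ker ∂_1 − rank ∂_2 = (11 − 7) − 3 = 1, and the invariant factors of ∂_2 are all 1, so H_1 ≅ Z.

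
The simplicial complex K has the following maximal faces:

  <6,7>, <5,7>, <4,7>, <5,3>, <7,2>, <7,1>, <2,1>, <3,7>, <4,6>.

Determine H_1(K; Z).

H_1 = Z^3.

Order the vertices as 1 < 2 < 3 < 4 < 5 < 6 < 7. Listing each simplex with vertices in this order, K has dimension 1 with simplices:

  0-simplices (7): [1], [2], [3], [4], [5], [6], [7]
  1-simplices (9): [1,2], [1,7], [2,7], [3,5], [3,7], [4,6], [4,7], [5,7], [6,7]

Hence C_0 ≅ Z^7, C_1 ≅ Z^9.

Boundary ∂_1: C_1 → C_0 is given by ∂[p,q] = [q] − [p]. For instance
  ∂[6,7] = [7] − [6].
The 7×9 boundary matrix has rank 6 and Smith normal form diag(1,1,1,1,1,1).

From H_k ≅ ker(∂_k) / im(∂_{k+1}) we obtain:

  H_1: rank ker ∂_1 − rank ∂_2 = (9 − 6) − 0 = 3, and there is no ∂_2, so H_1 = Z^3.

(K is a triangulation of a wedge of 3 circles.)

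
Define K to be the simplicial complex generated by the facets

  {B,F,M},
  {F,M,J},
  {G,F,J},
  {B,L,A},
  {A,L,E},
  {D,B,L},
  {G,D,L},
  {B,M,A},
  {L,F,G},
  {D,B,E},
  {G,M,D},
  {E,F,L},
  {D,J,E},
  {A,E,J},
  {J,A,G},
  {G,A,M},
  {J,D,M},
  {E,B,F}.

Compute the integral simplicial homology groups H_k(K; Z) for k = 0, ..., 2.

Fix the vertex order A < B < D < E < F < G < J < L < M and write every simplex with vertices in increasing order. Then dim K = 2 and the simplices of K are:

  0-simplices (9): A, B, D, E, F, G, J, L, M
  1-simplices (27): AB, AE, AG, AJ, AL, AM, BD, BE, BF, BL, BM, DE, DG, DJ, DL, DM, EF, EJ, EL, FG, FJ, FL, FM, GJ, GL, GM, JM
  2-simplices (18): ABL, ABM, AEJ, AEL, AGJ, AGM, BDE, BDL, BEF, BFM, DEJ, DGL, DGM, DJM, EFL, FGJ, FGL, FJM

giving chain groups C_0 ≅ Z^9, C_1 ≅ Z^27, C_2 ≅ Z^18.

∂_1: C_1 → C_0 sends each edge [p,q] (with p < q) to q − p. For instance
  ∂DG = G − D.
The 9×27 boundary matrix has rank 8 and Smith normal form diag(1,1,1,1,1,1,1,1).

The boundary map ∂_2: C_2 → C_1 maps a triangle to the signed sum of its edges. For instance
  ∂BEF = EF − BF + BE,
  ∂ABL = BL − AL + AB.
The resulting 27×18 matrix has rank 18, and its Smith normal form has invariant factors (1,1,1,1,1,1,1,1,1,1,1,1,1,1,1,1,1,2).

Computing H_k = (kernel of ∂_k) / (image of ∂_{k+1}):

  H_0: rank C_0 − rank ∂_1 = 9 − 8 = 1, and the invariant factors of ∂_1 are all 1, so H_0 ≅ Z.
  H_1: rank ker ∂_1 − rank ∂_2 = (27 − 8) − 18 = 1, and ∂_2 has invariant factor 2 > 1, so H_1 ≅ Z ⊕ Z_2.
  H_2: rank ker ∂_2 − rank ∂_3 = (18 − 18) − 0 = 0, and there is no ∂_3, so H_2 ≅ 0.

H_0 = Z,  H_1 = Z ⊕ Z_2,  H_2 = 0.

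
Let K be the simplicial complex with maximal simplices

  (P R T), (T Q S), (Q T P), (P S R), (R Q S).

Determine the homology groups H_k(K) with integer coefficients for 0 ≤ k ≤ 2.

We work with the vertex ordering P < Q < R < S < T. The simplices of K, each written with vertices in increasing order, are:

  0-simplices (5): P, Q, R, S, T
  1-simplices (10): PQ, PR, PS, PT, QR, QS, QT, RS, RT, ST
  2-simplices (5): PQT, PRS, PRT, QRS, QST

giving chain groups C_0 ≅ Z^5, C_1 ≅ Z^10, C_2 ≅ Z^5.

The boundary map ∂_1: C_1 → C_0 maps an edge to its endpoints' difference, ∂[p,q] = q − p. For instance
  ∂PT = T − P.
This gives a 5×10 integer matrix of rank 4; reducing to Smith normal form yields diagonal entries (1,1,1,1).

∂_2: C_2 → C_1 maps a triangle to the signed sum of its edges. For instance
  ∂QST = ST − QT + QS,
  ∂QRS = RS − QS + QR.
This gives a 10×5 integer matrix of rank 5; reducing to Smith normal form yields diagonal entries (1,1,1,1,1).

Now H_k = ker ∂_k / im ∂_{k+1}, so:

  H_0: rank C_0 − rank ∂_1 = 5 − 4 = 1, and the invariant factors of ∂_1 are all 1, so H_0 ≅ Z.
  H_1: rank ker ∂_1 − rank ∂_2 = (10 − 4) − 5 = 1, and the invariant factors of ∂_2 are all 1, so H_1 ≅ Z.
  H_2: rank ker ∂_2 − rank ∂_3 = (5 − 5) − 0 = 0, and there is no ∂_3, so H_2 ≅ 0.

As a check, the Euler characteristic is 5 − 10 + 5 = 0, which agrees with 1 − 1 + 0 = 0.
(K is a triangulation of the Möbius band.)

H_0 = Z,  H_1 = Z,  H_2 = 0.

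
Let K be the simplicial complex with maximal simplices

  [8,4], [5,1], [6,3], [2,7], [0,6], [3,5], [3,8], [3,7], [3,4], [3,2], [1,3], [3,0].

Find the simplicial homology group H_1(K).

We work with the vertex ordering 0 < 1 < 2 < 3 < 4 < 5 < 6 < 7 < 8. The simplices of K, each written with vertices in increasing order, are:

  0-simplices (9): [0], [1], [2], [3], [4], [5], [6], [7], [8]
  1-simplices (12): [0,3], [0,6], [1,3], [1,5], [2,3], [2,7], [3,4], [3,5], [3,6], [3,7], [3,8], [4,8]

giving chain groups C_0 ≅ Z^9, C_1 ≅ Z^12.

Boundary ∂_1: C_1 → C_0 is given by ∂[p,q] = [q] − [p]. For instance
  ∂[3,4] = [4] − [3].
This gives a 9×12 integer matrix of rank 8; reducing to Smith normal form yields diagonal entries (1,1,1,1,1,1,1,1).

Now H_k = ker ∂_k / im ∂_{k+1}, so:

  H_1: rank ker ∂_1 − rank ∂_2 = (12 − 8) − 0 = 4, and there is no ∂_2, so H_1 = Z^4.

H_1 = Z^4.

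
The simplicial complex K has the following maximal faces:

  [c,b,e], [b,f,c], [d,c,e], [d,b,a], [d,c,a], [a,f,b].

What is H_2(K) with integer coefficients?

H_2 = 0.

Fix the vertex order a < b < c < d < e < f and write every simplex with vertices in increasing order. Then dim K = 2 and the simplices of K are:

  0-simplices (6): a, b, c, d, e, f
  1-simplices (12): ab, ac, ad, af, bc, bd, be, bf, cd, ce, cf, de
  2-simplices (6): abd, abf, acd, bce, bcf, cde

so the chain groups are C_0 ≅ Z^6, C_1 ≅ Z^12, C_2 ≅ Z^6.

The boundary map ∂_1: C_1 → C_0 maps an edge to its endpoints' difference, ∂[p,q] = q − p. For instance
  ∂ad = d − a.
The 6×12 boundary matrix has rank 5 and Smith normal form diag(1,1,1,1,1).

Boundary ∂_2: C_2 → C_1 sends each 2-simplex [p,q,r] to [q,r] − [p,r] + [p,q]. For instance
  ∂acd = cd − ad + ac,
  ∂bcf = cf − bf + bc.
This gives a 12×6 integer matrix of rank 6; reducing to Smith normal form yields diagonal entries (1,1,1,1,1,1).

Now H_k = ker ∂_k / im ∂_{k+1}, so:

  H_2: rank ker ∂_2 − rank ∂_3 = (6 − 6) − 0 = 0, and there is no ∂_3, so H_2 ≅ 0.

(K is a triangulation of the cylinder S^1 x I.)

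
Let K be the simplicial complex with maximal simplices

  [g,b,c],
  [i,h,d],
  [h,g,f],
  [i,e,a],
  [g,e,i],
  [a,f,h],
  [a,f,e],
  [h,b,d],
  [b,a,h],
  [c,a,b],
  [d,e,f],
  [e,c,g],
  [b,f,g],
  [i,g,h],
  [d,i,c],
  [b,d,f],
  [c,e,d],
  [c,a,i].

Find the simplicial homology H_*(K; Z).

Fix the vertex order a < b < c < d < e < f < g < h < i and write every simplex with vertices in increasing order. Then dim K = 2 and the simplices of K are:

  0-simplices (9): a, b, c, d, e, f, g, h, i
  1-simplices (27): ab, ac, ae, af, ah, ai, bc, bd, bf, bg, bh, cd, ce, cg, ci, de, df, dh, di, ef, eg, ei, fg, fh, gh, gi, hi
  2-simplices (18): abc, abh, aci, aef, aei, afh, bcg, bdf, bdh, bfg, cde, cdi, ceg, def, dhi, egi, fgh, ghi

so the chain groups are C_0 ≅ Z^9, C_1 ≅ Z^27, C_2 ≅ Z^18.

∂_1: C_1 → C_0 is given by ∂[p,q] = [q] − [p]. For instance
  ∂hi = i − h.
This gives a 9×27 integer matrix of rank 8; reducing to Smith normal form yields diagonal entries (1,1,1,1,1,1,1,1).

Boundary ∂_2: C_2 → C_1 sends each 2-simplex [p,q,r] to [q,r] − [p,r] + [p,q]. For instance
  ∂bcg = cg − bg + bc,
  ∂abh = bh − ah + ab.
As a 27×18 matrix over Z this has rank 18, with invariant factors (1,1,1,1,1,1,1,1,1,1,1,1,1,1,1,1,1,2).

From H_k ≅ ker(∂_k) / im(∂_{k+1}) we obtain:

  H_0: rank C_0 − rank ∂_1 = 9 − 8 = 1, and the invariant factors of ∂_1 are all 1, so H_0 ≅ Z.
  H_1: rank ker ∂_1 − rank ∂_2 = (27 − 8) − 18 = 1, and ∂_2 has invariant factor 2 > 1, so H_1 ≅ Z ⊕ Z/2Z.
  H_2: rank ker ∂_2 − rank ∂_3 = (18 − 18) − 0 = 0, and there is no ∂_3, so H_2 ≅ 0.

As a check, the Euler characteristic is 9 − 27 + 18 = 0, which agrees with 1 − 1 + 0 = 0.

H_0 ≅ Z,  H_1 ≅ Z ⊕ Z/2Z,  H_2 = 0.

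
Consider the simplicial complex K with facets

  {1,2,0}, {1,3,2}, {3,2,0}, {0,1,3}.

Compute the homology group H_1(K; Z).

We work with the vertex ordering 0 < 1 < 2 < 3. The simplices of K, each written with vertices in increasing order, are:

  0-simplices (4): [0], [1], [2], [3]
  1-simplices (6): [0,1], [0,2], [0,3], [1,2], [1,3], [2,3]
  2-simplices (4): [0,1,2], [0,1,3], [0,2,3], [1,2,3]

giving chain groups C_0 ≅ Z^4, C_1 ≅ Z^6, C_2 ≅ Z^4.

The boundary map ∂_1: C_1 → C_0 is given by ∂[p,q] = [q] − [p].
The 4×6 boundary matrix has rank 3 and Smith normal form diag(1,1,1).

The boundary map ∂_2: C_2 → C_1 acts by ∂[p,q,r] = [q,r] − [p,r] + [p,q]. For instance
  ∂[0,2,3] = [2,3] − [0,3] + [0,2],
  ∂[0,1,3] = [1,3] − [0,3] + [0,1].
As a 6×4 matrix over Z this has rank 3, with invariant factors (1,1,1).

Reading off H_k = ker ∂_k / im ∂_{k+1}:

  H_1: rank ker ∂_1 − rank ∂_2 = (6 − 3) − 3 = 0, and the invariant factors of ∂_2 are all 1, so H_1 = 0.

H_1 ≅ 0.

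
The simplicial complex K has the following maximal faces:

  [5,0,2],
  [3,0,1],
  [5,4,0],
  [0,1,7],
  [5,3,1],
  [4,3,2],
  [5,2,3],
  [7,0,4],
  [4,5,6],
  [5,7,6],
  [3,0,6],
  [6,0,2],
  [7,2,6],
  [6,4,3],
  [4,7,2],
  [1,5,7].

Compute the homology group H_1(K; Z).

Take the total order 0 < 1 < 2 < 3 < 4 < 5 < 6 < 7 on the vertex set. Then K (dimension 2) consists of the simplices:

  0-simplices (8): [0], [1], [2], [3], [4], [5], [6], [7]
  1-simplices (24): (24 of them)
  2-simplices (16): [0,1,3], [0,1,7], [0,2,5], [0,2,6], [0,3,6], [0,4,5], [0,4,7], [1,3,5], [1,5,7], [2,3,4], [2,3,5], [2,4,7], [2,6,7], [3,4,6], [4,5,6], [5,6,7]

so the chain groups are C_0 ≅ Z^8, C_1 ≅ Z^24, C_2 ≅ Z^16.

The boundary map ∂_1: C_1 → C_0 sends each edge [p,q] (with p < q) to q − p. For instance
  ∂[3,5] = [5] − [3].
This gives a 8×24 integer matrix of rank 7; reducing to Smith normal form yields diagonal entries (1,1,1,1,1,1,1).

∂_2: C_2 → C_1 acts by ∂[p,q,r] = [q,r] − [p,r] + [p,q]. For instance
  ∂[0,3,6] = [3,6] − [0,6] + [0,3],
  ∂[4,5,6] = [5,6] − [4,6] + [4,5].
As a 24×16 matrix over Z this has rank 15, with invariant factors (1,1,1,1,1,1,1,1,1,1,1,1,1,1,1).

Reading off H_k = ker ∂_k / im ∂_{k+1}:

  H_1: rank ker ∂_1 − rank ∂_2 = (24 − 7) − 15 = 2, and the invariant factors of ∂_2 are all 1, so H_1 ≅ Z^2.

(K is a triangulation of the torus T^2.)

H_1 ≅ Z^2.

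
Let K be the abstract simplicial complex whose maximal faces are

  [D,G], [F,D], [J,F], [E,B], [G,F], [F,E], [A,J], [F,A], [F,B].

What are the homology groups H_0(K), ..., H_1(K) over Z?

We work with the vertex ordering A < B < D < E < F < G < J. The simplices of K, each written with vertices in increasing order, are:

  0-simplices (7): A, B, D, E, F, G, J
  1-simplices (9): AF, AJ, BE, BF, DF, DG, EF, FG, FJ

Hence C_0 ≅ Z^7, C_1 ≅ Z^9.

∂_1: C_1 → C_0 sends each edge [p,q] (with p < q) to q − p. For instance
  ∂AJ = J − A.
As a 7×9 matrix over Z this has rank 6, with invariant factors (1,1,1,1,1,1).

Reading off H_k = ker ∂_k / im ∂_{k+1}:

  H_0: rank C_0 − rank ∂_1 = 7 − 6 = 1, and the invariant factors of ∂_1 are all 1, so H_0 = Z.
  H_1: rank ker ∂_1 − rank ∂_2 = (9 − 6) − 0 = 3, and there is no ∂_2, so H_1 = Z^3.

(K is a triangulation of a wedge of 3 circles.)

H_0 ≅ Z,  H_1 ≅ Z^3.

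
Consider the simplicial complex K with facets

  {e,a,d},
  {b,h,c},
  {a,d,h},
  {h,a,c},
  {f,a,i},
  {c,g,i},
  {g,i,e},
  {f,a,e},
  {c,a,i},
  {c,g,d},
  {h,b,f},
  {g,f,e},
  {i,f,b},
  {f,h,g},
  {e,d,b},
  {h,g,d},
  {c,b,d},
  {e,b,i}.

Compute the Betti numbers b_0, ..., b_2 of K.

b_0 = 1, b_1 = 1, b_2 = 0.

K has 9 vertices, 27 edges, 18 triangles.
rank ∂_0 = 0, rank ∂_1 = 8 ⇒ b_0 = 9 − 0 − 8 = 1; all invariant factors of ∂_1 are 1 so no torsion. So H_0 = Z.
rank ∂_1 = 8, rank ∂_2 = 18 ⇒ b_1 = 27 − 8 − 18 = 1; ∂_2 has invariant factor(s) [2] giving torsion. So H_1 = Z ⊕ Z/2.
rank ∂_2 = 18, rank ∂_3 = 0 ⇒ b_2 = 18 − 18 − 0 = 0. So H_2 = 0.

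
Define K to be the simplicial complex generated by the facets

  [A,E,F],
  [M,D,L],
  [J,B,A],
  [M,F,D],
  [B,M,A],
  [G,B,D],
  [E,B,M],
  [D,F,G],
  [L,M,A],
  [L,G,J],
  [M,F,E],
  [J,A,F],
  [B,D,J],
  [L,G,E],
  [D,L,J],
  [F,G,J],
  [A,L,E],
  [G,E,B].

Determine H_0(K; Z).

H_0 ≅ Z.

Order the vertices as A < B < D < E < F < G < J < L < M. Listing each simplex with vertices in this order, K has dimension 2 with simplices:

  0-simplices (9): A, B, D, E, F, G, J, L, M
  1-simplices (27): AB, AE, AF, AJ, AL, AM, BD, BE, BG, BJ, BM, DF, DG, DJ, DL, DM, EF, EG, EL, EM, FG, FJ, FM, GJ, GL, JL, LM
  2-simplices (18): ABJ, ABM, AEF, AEL, AFJ, ALM, BDG, BDJ, BEG, BEM, DFG, DFM, DJL, DLM, EFM, EGL, FGJ, GJL

Hence C_0 ≅ Z^9, C_1 ≅ Z^27, C_2 ≅ Z^18.

The boundary map ∂_1: C_1 → C_0 is given by ∂[p,q] = [q] − [p]. For instance
  ∂EG = G − E.
The 9×27 boundary matrix has rank 8 and Smith normal form diag(1,1,1,1,1,1,1,1).

∂_2: C_2 → C_1 maps a triangle to the signed sum of its edges. For instance
  ∂BDJ = DJ − BJ + BD,
  ∂AEF = EF − AF + AE.
The 27×18 boundary matrix has rank 18 and Smith normal form diag(1,1,1,1,1,1,1,1,1,1,1,1,1,1,1,1,1,2).

From H_k ≅ ker(∂_k) / im(∂_{k+1}) we obtain:

  H_0: rank C_0 − rank ∂_1 = 9 − 8 = 1, and the invariant factors of ∂_1 are all 1, so H_0 ≅ Z.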